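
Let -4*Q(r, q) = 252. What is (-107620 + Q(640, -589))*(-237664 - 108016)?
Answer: 37223859440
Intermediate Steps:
Q(r, q) = -63 (Q(r, q) = -¼*252 = -63)
(-107620 + Q(640, -589))*(-237664 - 108016) = (-107620 - 63)*(-237664 - 108016) = -107683*(-345680) = 37223859440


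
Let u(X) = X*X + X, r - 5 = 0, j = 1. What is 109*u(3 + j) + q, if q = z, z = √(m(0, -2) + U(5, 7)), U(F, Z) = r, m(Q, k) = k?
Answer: 2180 + √3 ≈ 2181.7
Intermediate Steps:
r = 5 (r = 5 + 0 = 5)
U(F, Z) = 5
u(X) = X + X² (u(X) = X² + X = X + X²)
z = √3 (z = √(-2 + 5) = √3 ≈ 1.7320)
q = √3 ≈ 1.7320
109*u(3 + j) + q = 109*((3 + 1)*(1 + (3 + 1))) + √3 = 109*(4*(1 + 4)) + √3 = 109*(4*5) + √3 = 109*20 + √3 = 2180 + √3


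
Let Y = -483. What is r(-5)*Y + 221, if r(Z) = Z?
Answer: 2636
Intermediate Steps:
r(-5)*Y + 221 = -5*(-483) + 221 = 2415 + 221 = 2636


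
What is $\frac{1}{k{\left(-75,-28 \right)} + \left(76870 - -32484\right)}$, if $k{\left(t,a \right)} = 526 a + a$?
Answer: $\frac{1}{94598} \approx 1.0571 \cdot 10^{-5}$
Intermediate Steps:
$k{\left(t,a \right)} = 527 a$
$\frac{1}{k{\left(-75,-28 \right)} + \left(76870 - -32484\right)} = \frac{1}{527 \left(-28\right) + \left(76870 - -32484\right)} = \frac{1}{-14756 + \left(76870 + 32484\right)} = \frac{1}{-14756 + 109354} = \frac{1}{94598}$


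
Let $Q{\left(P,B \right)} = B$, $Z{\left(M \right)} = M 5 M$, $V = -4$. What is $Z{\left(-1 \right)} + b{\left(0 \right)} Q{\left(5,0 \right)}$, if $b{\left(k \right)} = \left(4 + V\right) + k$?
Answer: $5$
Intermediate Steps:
$Z{\left(M \right)} = 5 M^{2}$ ($Z{\left(M \right)} = 5 M M = 5 M^{2}$)
$b{\left(k \right)} = k$ ($b{\left(k \right)} = \left(4 - 4\right) + k = 0 + k = k$)
$Z{\left(-1 \right)} + b{\left(0 \right)} Q{\left(5,0 \right)} = 5 \left(-1\right)^{2} + 0 \cdot 0 = 5 \cdot 1 + 0 = 5 + 0 = 5$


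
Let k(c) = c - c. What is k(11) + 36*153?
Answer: 5508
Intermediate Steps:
k(c) = 0
k(11) + 36*153 = 0 + 36*153 = 0 + 5508 = 5508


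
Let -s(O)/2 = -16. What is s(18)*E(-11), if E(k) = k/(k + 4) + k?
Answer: -2112/7 ≈ -301.71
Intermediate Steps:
s(O) = 32 (s(O) = -2*(-16) = 32)
E(k) = k + k/(4 + k) (E(k) = k/(4 + k) + k = k + k/(4 + k))
s(18)*E(-11) = 32*(-11*(5 - 11)/(4 - 11)) = 32*(-11*(-6)/(-7)) = 32*(-11*(-1/7)*(-6)) = 32*(-66/7) = -2112/7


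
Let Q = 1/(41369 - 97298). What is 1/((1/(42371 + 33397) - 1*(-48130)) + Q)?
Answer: 1412542824/67985686112507 ≈ 2.0777e-5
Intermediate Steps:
Q = -1/55929 (Q = 1/(-55929) = -1/55929 ≈ -1.7880e-5)
1/((1/(42371 + 33397) - 1*(-48130)) + Q) = 1/((1/(42371 + 33397) - 1*(-48130)) - 1/55929) = 1/((1/75768 + 48130) - 1/55929) = 1/(3646713841/75768 - 1/55929) = 1/(67985686112507/1412542824) = 1412542824/67985686112507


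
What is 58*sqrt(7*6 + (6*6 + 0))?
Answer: 58*sqrt(78) ≈ 512.24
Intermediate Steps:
58*sqrt(7*6 + (6*6 + 0)) = 58*sqrt(42 + (36 + 0)) = 58*sqrt(42 + 36) = 58*sqrt(78)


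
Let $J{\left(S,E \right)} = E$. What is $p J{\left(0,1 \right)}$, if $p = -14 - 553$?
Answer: $-567$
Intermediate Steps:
$p = -567$ ($p = -14 - 553 = -567$)
$p J{\left(0,1 \right)} = \left(-567\right) 1 = -567$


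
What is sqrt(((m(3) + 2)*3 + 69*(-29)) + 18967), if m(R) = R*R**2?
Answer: sqrt(17053) ≈ 130.59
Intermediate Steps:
m(R) = R**3
sqrt(((m(3) + 2)*3 + 69*(-29)) + 18967) = sqrt(((3**3 + 2)*3 + 69*(-29)) + 18967) = sqrt(((27 + 2)*3 - 2001) + 18967) = sqrt((29*3 - 2001) + 18967) = sqrt((87 - 2001) + 18967) = sqrt(-1914 + 18967) = sqrt(17053)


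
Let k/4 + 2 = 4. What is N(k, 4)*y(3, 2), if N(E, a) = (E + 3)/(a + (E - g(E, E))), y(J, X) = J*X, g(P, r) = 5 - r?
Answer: 22/5 ≈ 4.4000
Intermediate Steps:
k = 8 (k = -8 + 4*4 = -8 + 16 = 8)
N(E, a) = (3 + E)/(-5 + a + 2*E) (N(E, a) = (E + 3)/(a + (E - (5 - E))) = (3 + E)/(a + (E + (-5 + E))) = (3 + E)/(a + (-5 + 2*E)) = (3 + E)/(-5 + a + 2*E))
N(k, 4)*y(3, 2) = ((3 + 8)/(-5 + 4 + 2*8))*(3*2) = (11/(-5 + 4 + 16))*6 = (11/15)*6 = 22/5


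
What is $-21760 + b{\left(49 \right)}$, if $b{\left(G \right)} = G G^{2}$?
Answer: $95889$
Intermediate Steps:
$b{\left(G \right)} = G^{3}$
$-21760 + b{\left(49 \right)} = -21760 + 49^{3} = -21760 + 117649 = 95889$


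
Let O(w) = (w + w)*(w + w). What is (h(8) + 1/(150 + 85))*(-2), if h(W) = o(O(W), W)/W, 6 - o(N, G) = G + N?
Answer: 30311/470 ≈ 64.491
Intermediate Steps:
O(w) = 4*w² (O(w) = (2*w)*(2*w) = 4*w²)
o(N, G) = 6 - G - N (o(N, G) = 6 - (G + N) = 6 + (-G - N) = 6 - G - N)
h(W) = (6 - W - 4*W²)/W
(h(8) + 1/(150 + 85))*(-2) = ((-1 - 4*8 + 6/8) + 1/(150 + 85))*(-2) = ((-1 - 32 + 6*(⅛)) + 1/235)*(-2) = ((-1 - 32 + ¾) + 1/235)*(-2) = (-129/4 + 1/235)*(-2) = -30311/940*(-2) = 30311/470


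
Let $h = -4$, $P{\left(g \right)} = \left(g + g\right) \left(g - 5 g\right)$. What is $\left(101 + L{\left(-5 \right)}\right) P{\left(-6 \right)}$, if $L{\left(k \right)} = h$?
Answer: $-27936$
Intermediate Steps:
$P{\left(g \right)} = - 8 g^{2}$ ($P{\left(g \right)} = 2 g \left(- 4 g\right) = - 8 g^{2}$)
$L{\left(k \right)} = -4$
$\left(101 + L{\left(-5 \right)}\right) P{\left(-6 \right)} = \left(101 - 4\right) \left(- 8 \left(-6\right)^{2}\right) = 97 \left(\left(-8\right) 36\right) = 97 \left(-288\right) = -27936$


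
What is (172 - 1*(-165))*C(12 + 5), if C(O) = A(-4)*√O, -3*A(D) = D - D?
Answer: 0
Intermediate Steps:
A(D) = 0 (A(D) = -(D - D)/3 = -⅓*0 = 0)
C(O) = 0 (C(O) = 0*√O = 0)
(172 - 1*(-165))*C(12 + 5) = (172 - 1*(-165))*0 = (172 + 165)*0 = 337*0 = 0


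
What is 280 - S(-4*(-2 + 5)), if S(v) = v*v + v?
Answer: 148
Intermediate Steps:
S(v) = v + v**2 (S(v) = v**2 + v = v + v**2)
280 - S(-4*(-2 + 5)) = 280 - (-4*(-2 + 5))*(1 - 4*(-2 + 5)) = 280 - (-4*3)*(1 - 4*3) = 280 - (-12)*(1 - 12) = 280 - (-12)*(-11) = 280 - 1*132 = 280 - 132 = 148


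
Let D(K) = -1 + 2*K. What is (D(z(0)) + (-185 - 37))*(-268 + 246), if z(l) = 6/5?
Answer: 24266/5 ≈ 4853.2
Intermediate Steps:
z(l) = 6/5 (z(l) = 6*(⅕) = 6/5)
(D(z(0)) + (-185 - 37))*(-268 + 246) = ((-1 + 2*(6/5)) + (-185 - 37))*(-268 + 246) = ((-1 + 12/5) - 222)*(-22) = (7/5 - 222)*(-22) = -1103/5*(-22) = 24266/5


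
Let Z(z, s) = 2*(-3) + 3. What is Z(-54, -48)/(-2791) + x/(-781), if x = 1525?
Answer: -4253932/2179771 ≈ -1.9515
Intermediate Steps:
Z(z, s) = -3 (Z(z, s) = -6 + 3 = -3)
Z(-54, -48)/(-2791) + x/(-781) = -3/(-2791) + 1525/(-781) = -3*(-1/2791) + 1525*(-1/781) = 3/2791 - 1525/781 = -4253932/2179771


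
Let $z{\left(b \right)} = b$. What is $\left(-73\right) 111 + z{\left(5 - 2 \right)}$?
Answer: $-8100$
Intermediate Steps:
$\left(-73\right) 111 + z{\left(5 - 2 \right)} = \left(-73\right) 111 + \left(5 - 2\right) = -8103 + 3 = -8100$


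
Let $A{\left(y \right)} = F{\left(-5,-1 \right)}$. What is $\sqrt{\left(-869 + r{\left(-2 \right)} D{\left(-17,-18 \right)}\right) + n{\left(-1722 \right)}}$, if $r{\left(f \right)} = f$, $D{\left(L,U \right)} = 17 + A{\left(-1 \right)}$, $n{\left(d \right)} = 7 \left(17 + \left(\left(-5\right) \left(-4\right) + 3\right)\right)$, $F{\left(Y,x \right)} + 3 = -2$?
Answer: $i \sqrt{613} \approx 24.759 i$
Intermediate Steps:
$F{\left(Y,x \right)} = -5$ ($F{\left(Y,x \right)} = -3 - 2 = -5$)
$A{\left(y \right)} = -5$
$n{\left(d \right)} = 280$ ($n{\left(d \right)} = 7 \left(17 + \left(20 + 3\right)\right) = 7 \left(17 + 23\right) = 7 \cdot 40 = 280$)
$D{\left(L,U \right)} = 12$ ($D{\left(L,U \right)} = 17 - 5 = 12$)
$\sqrt{\left(-869 + r{\left(-2 \right)} D{\left(-17,-18 \right)}\right) + n{\left(-1722 \right)}} = \sqrt{\left(-869 - 24\right) + 280} = \sqrt{-893 + 280} = \sqrt{-613} = i \sqrt{613}$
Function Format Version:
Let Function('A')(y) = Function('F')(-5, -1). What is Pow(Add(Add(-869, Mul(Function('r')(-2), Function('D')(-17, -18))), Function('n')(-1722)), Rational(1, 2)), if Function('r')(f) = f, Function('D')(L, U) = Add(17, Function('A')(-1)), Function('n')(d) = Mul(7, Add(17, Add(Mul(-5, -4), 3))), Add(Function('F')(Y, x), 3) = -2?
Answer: Mul(I, Pow(613, Rational(1, 2))) ≈ Mul(24.759, I)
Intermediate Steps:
Function('F')(Y, x) = -5 (Function('F')(Y, x) = Add(-3, -2) = -5)
Function('A')(y) = -5
Function('n')(d) = 280 (Function('n')(d) = Mul(7, Add(17, Add(20, 3))) = Mul(7, Add(17, 23)) = Mul(7, 40) = 280)
Function('D')(L, U) = 12 (Function('D')(L, U) = Add(17, -5) = 12)
Pow(Add(Add(-869, Mul(Function('r')(-2), Function('D')(-17, -18))), Function('n')(-1722)), Rational(1, 2)) = Pow(Add(Add(-869, Mul(-2, 12)), 280), Rational(1, 2)) = Pow(Add(Add(-869, -24), 280), Rational(1, 2)) = Pow(Add(-893, 280), Rational(1, 2)) = Pow(-613, Rational(1, 2)) = Mul(I, Pow(613, Rational(1, 2)))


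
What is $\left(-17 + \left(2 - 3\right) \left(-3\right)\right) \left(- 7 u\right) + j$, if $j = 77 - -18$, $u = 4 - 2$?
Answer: $291$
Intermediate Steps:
$u = 2$ ($u = 4 - 2 = 2$)
$j = 95$ ($j = 77 + 18 = 95$)
$\left(-17 + \left(2 - 3\right) \left(-3\right)\right) \left(- 7 u\right) + j = \left(-17 + \left(2 - 3\right) \left(-3\right)\right) \left(\left(-7\right) 2\right) + 95 = \left(-17 - -3\right) \left(-14\right) + 95 = \left(-17 + 3\right) \left(-14\right) + 95 = \left(-14\right) \left(-14\right) + 95 = 196 + 95 = 291$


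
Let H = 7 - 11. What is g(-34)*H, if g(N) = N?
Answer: 136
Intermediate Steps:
H = -4
g(-34)*H = -34*(-4) = 136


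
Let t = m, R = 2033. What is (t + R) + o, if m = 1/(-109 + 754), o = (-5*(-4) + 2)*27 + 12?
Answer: 1702156/645 ≈ 2639.0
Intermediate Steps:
o = 606 (o = (20 + 2)*27 + 12 = 22*27 + 12 = 594 + 12 = 606)
m = 1/645 ≈ 0.0015504
t = 1/645 ≈ 0.0015504
(t + R) + o = (1/645 + 2033) + 606 = 1311286/645 + 606 = 1702156/645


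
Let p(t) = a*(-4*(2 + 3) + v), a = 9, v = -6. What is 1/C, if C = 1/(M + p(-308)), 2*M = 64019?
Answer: 63551/2 ≈ 31776.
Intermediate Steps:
M = 64019/2 (M = (1/2)*64019 = 64019/2 ≈ 32010.)
p(t) = -234 (p(t) = 9*(-4*(2 + 3) - 6) = 9*(-4*5 - 6) = 9*(-20 - 6) = 9*(-26) = -234)
C = 2/63551 (C = 1/(64019/2 - 234) = 1/(63551/2) = 2/63551 ≈ 3.1471e-5)
1/C = 1/(2/63551) = 63551/2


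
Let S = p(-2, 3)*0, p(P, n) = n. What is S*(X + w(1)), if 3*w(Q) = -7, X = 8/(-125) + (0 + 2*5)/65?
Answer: 0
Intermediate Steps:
X = 146/1625 (X = 8*(-1/125) + (0 + 10)*(1/65) = -8/125 + 10*(1/65) = -8/125 + 2/13 = 146/1625 ≈ 0.089846)
w(Q) = -7/3 (w(Q) = (1/3)*(-7) = -7/3)
S = 0 (S = 3*0 = 0)
S*(X + w(1)) = 0*(146/1625 - 7/3) = 0*(-10937/4875) = 0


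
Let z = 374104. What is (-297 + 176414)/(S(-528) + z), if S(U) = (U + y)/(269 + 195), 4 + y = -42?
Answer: 40859144/86791841 ≈ 0.47077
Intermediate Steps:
y = -46 (y = -4 - 42 = -46)
S(U) = -23/232 + U/464 (S(U) = (U - 46)/(269 + 195) = (-46 + U)/464 = (-46 + U)*(1/464) = -23/232 + U/464)
(-297 + 176414)/(S(-528) + z) = (-297 + 176414)/((-23/232 + (1/464)*(-528)) + 374104) = 176117/((-23/232 - 33/29) + 374104) = 176117/(-287/232 + 374104) = 176117/(86791841/232) = 176117*(232/86791841) = 40859144/86791841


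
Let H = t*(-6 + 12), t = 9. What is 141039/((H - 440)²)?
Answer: 141039/148996 ≈ 0.94660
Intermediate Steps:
H = 54 (H = 9*(-6 + 12) = 9*6 = 54)
141039/((H - 440)²) = 141039/((54 - 440)²) = 141039/((-386)²) = 141039/148996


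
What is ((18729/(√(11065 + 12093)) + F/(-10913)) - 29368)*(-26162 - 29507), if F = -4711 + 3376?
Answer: 17841449608181/10913 - 1042624701*√23158/23158 ≈ 1.6280e+9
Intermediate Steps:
F = -1335
((18729/(√(11065 + 12093)) + F/(-10913)) - 29368)*(-26162 - 29507) = ((18729/(√(11065 + 12093)) - 1335/(-10913)) - 29368)*(-26162 - 29507) = ((18729/(√23158) - 1335*(-1/10913)) - 29368)*(-55669) = ((18729*(√23158/23158) + 1335/10913) - 29368)*(-55669) = ((18729*√23158/23158 + 1335/10913) - 29368)*(-55669) = ((1335/10913 + 18729*√23158/23158) - 29368)*(-55669) = (-320491649/10913 + 18729*√23158/23158)*(-55669) = 17841449608181/10913 - 1042624701*√23158/23158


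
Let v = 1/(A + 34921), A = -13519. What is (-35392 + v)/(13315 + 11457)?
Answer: -757459583/530170344 ≈ -1.4287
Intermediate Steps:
v = 1/21402 (v = 1/(-13519 + 34921) = 1/21402 ≈ 4.6725e-5)
(-35392 + v)/(13315 + 11457) = (-35392 + 1/21402)/(13315 + 11457) = -757459583/21402/24772 = -757459583/21402*1/24772 = -757459583/530170344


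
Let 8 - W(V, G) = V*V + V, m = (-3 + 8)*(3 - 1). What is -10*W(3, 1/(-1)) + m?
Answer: 50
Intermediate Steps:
m = 10 (m = 5*2 = 10)
W(V, G) = 8 - V - V**2 (W(V, G) = 8 - (V*V + V) = 8 - (V**2 + V) = 8 - (V + V**2) = 8 + (-V - V**2) = 8 - V - V**2)
-10*W(3, 1/(-1)) + m = -10*(8 - 1*3 - 1*3**2) + 10 = -10*(8 - 3 - 1*9) + 10 = -10*(8 - 3 - 9) + 10 = -10*(-4) + 10 = 40 + 10 = 50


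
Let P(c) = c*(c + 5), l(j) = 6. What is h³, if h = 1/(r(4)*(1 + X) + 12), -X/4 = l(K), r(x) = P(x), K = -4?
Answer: -1/543338496 ≈ -1.8405e-9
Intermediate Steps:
P(c) = c*(5 + c)
r(x) = x*(5 + x)
X = -24 (X = -4*6 = -24)
h = -1/816 (h = 1/((4*(5 + 4))*(1 - 24) + 12) = 1/((4*9)*(-23) + 12) = 1/(36*(-23) + 12) = 1/(-828 + 12) = 1/(-816) = -1/816 ≈ -0.0012255)
h³ = (-1/816)³ = -1/543338496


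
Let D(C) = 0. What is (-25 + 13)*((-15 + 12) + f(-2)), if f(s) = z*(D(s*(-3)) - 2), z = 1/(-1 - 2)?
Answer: 28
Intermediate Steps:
z = -⅓ (z = 1/(-3) = -⅓ ≈ -0.33333)
f(s) = ⅔ (f(s) = -(0 - 2)/3 = -⅓*(-2) = ⅔)
(-25 + 13)*((-15 + 12) + f(-2)) = (-25 + 13)*((-15 + 12) + ⅔) = -12*(-3 + ⅔) = -12*(-7/3) = 28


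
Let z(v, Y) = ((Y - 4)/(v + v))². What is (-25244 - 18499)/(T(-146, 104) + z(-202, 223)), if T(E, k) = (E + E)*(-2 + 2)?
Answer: -2379852496/15987 ≈ -1.4886e+5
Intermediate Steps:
T(E, k) = 0 (T(E, k) = (2*E)*0 = 0)
z(v, Y) = (-4 + Y)²/(4*v²) (z(v, Y) = ((-4 + Y)/((2*v)))² = ((-4 + Y)*(1/(2*v)))² = ((-4 + Y)/(2*v))² = (-4 + Y)²/(4*v²))
(-25244 - 18499)/(T(-146, 104) + z(-202, 223)) = (-25244 - 18499)/(0 + (¼)*(-4 + 223)²/(-202)²) = -43743/(0 + (¼)*(1/40804)*219²) = -43743/(0 + (¼)*(1/40804)*47961) = -43743/(0 + 47961/163216) = -43743/47961/163216 = -43743*163216/47961 = -2379852496/15987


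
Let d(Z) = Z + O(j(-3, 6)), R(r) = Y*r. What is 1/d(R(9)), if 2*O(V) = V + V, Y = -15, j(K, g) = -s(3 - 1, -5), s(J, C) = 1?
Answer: -1/136 ≈ -0.0073529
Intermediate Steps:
j(K, g) = -1 (j(K, g) = -1*1 = -1)
R(r) = -15*r
O(V) = V (O(V) = (V + V)/2 = (2*V)/2 = V)
d(Z) = -1 + Z (d(Z) = Z - 1 = -1 + Z)
1/d(R(9)) = 1/(-1 - 15*9) = 1/(-1 - 135) = 1/(-136) = -1/136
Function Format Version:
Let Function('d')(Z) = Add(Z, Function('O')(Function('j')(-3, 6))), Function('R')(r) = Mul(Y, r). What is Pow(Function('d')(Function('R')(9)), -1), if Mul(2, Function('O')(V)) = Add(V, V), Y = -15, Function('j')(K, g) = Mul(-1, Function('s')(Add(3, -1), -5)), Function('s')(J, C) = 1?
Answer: Rational(-1, 136) ≈ -0.0073529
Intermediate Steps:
Function('j')(K, g) = -1 (Function('j')(K, g) = Mul(-1, 1) = -1)
Function('R')(r) = Mul(-15, r)
Function('O')(V) = V (Function('O')(V) = Mul(Rational(1, 2), Add(V, V)) = Mul(Rational(1, 2), Mul(2, V)) = V)
Function('d')(Z) = Add(-1, Z) (Function('d')(Z) = Add(Z, -1) = Add(-1, Z))
Pow(Function('d')(Function('R')(9)), -1) = Pow(Add(-1, Mul(-15, 9)), -1) = Pow(Add(-1, -135), -1) = Pow(-136, -1) = Rational(-1, 136)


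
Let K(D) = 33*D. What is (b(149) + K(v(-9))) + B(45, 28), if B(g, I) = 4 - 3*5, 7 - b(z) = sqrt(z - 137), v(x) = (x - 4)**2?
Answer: 5573 - 2*sqrt(3) ≈ 5569.5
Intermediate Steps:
v(x) = (-4 + x)**2
b(z) = 7 - sqrt(-137 + z) (b(z) = 7 - sqrt(z - 137) = 7 - sqrt(-137 + z))
B(g, I) = -11 (B(g, I) = 4 - 15 = -11)
(b(149) + K(v(-9))) + B(45, 28) = ((7 - sqrt(-137 + 149)) + 33*(-4 - 9)**2) - 11 = ((7 - sqrt(12)) + 33*(-13)**2) - 11 = ((7 - 2*sqrt(3)) + 33*169) - 11 = ((7 - 2*sqrt(3)) + 5577) - 11 = (5584 - 2*sqrt(3)) - 11 = 5573 - 2*sqrt(3)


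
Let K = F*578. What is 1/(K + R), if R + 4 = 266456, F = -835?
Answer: -1/216178 ≈ -4.6258e-6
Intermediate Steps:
R = 266452 (R = -4 + 266456 = 266452)
K = -482630 (K = -835*578 = -482630)
1/(K + R) = 1/(-482630 + 266452) = 1/(-216178) = -1/216178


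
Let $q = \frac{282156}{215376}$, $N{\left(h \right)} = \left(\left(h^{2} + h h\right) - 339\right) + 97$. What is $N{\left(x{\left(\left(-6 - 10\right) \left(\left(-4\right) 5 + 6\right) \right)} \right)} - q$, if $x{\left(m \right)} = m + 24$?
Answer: $\frac{314768665}{2564} \approx 1.2276 \cdot 10^{5}$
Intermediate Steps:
$x{\left(m \right)} = 24 + m$
$N{\left(h \right)} = -242 + 2 h^{2}$ ($N{\left(h \right)} = \left(\left(h^{2} + h^{2}\right) - 339\right) + 97 = \left(2 h^{2} - 339\right) + 97 = \left(-339 + 2 h^{2}\right) + 97 = -242 + 2 h^{2}$)
$q = \frac{3359}{2564}$ ($q = 282156 \cdot \frac{1}{215376} = \frac{3359}{2564} \approx 1.3101$)
$N{\left(x{\left(\left(-6 - 10\right) \left(\left(-4\right) 5 + 6\right) \right)} \right)} - q = \left(-242 + 2 \left(24 + \left(-6 - 10\right) \left(\left(-4\right) 5 + 6\right)\right)^{2}\right) - \frac{3359}{2564} = \left(-242 + 2 \left(24 - 16 \left(-20 + 6\right)\right)^{2}\right) - \frac{3359}{2564} = \left(-242 + 2 \left(24 - -224\right)^{2}\right) - \frac{3359}{2564} = \left(-242 + 2 \left(24 + 224\right)^{2}\right) - \frac{3359}{2564} = \left(-242 + 2 \cdot 248^{2}\right) - \frac{3359}{2564} = \left(-242 + 2 \cdot 61504\right) - \frac{3359}{2564} = \left(-242 + 123008\right) - \frac{3359}{2564} = 122766 - \frac{3359}{2564} = \frac{314768665}{2564}$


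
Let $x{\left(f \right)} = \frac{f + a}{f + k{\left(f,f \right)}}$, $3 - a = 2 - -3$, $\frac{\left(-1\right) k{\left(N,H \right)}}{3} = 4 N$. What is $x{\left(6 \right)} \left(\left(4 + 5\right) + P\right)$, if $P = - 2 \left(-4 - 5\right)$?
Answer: $- \frac{18}{11} \approx -1.6364$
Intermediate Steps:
$k{\left(N,H \right)} = - 12 N$ ($k{\left(N,H \right)} = - 3 \cdot 4 N = - 12 N$)
$a = -2$ ($a = 3 - \left(2 - -3\right) = 3 - \left(2 + 3\right) = 3 - 5 = -2$)
$x{\left(f \right)} = - \frac{-2 + f}{11 f}$ ($x{\left(f \right)} = \frac{f - 2}{f - 12 f} = \frac{-2 + f}{\left(-11\right) f} = \left(-2 + f\right) \left(- \frac{1}{11 f}\right) = - \frac{-2 + f}{11 f}$)
$P = 18$ ($P = \left(-2\right) \left(-9\right) = 18$)
$x{\left(6 \right)} \left(\left(4 + 5\right) + P\right) = \frac{2 - 6}{11 \cdot 6} \left(\left(4 + 5\right) + 18\right) = \frac{1}{11} \cdot \frac{1}{6} \left(2 - 6\right) \left(9 + 18\right) = \frac{1}{11} \cdot \frac{1}{6} \left(-4\right) 27 = \left(- \frac{2}{33}\right) 27 = - \frac{18}{11}$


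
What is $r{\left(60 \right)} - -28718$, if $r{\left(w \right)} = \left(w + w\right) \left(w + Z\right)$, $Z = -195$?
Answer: $12518$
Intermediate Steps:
$r{\left(w \right)} = 2 w \left(-195 + w\right)$ ($r{\left(w \right)} = \left(w + w\right) \left(w - 195\right) = 2 w \left(-195 + w\right)$)
$r{\left(60 \right)} - -28718 = 2 \cdot 60 \left(-195 + 60\right) - -28718 = 2 \cdot 60 \left(-135\right) + 28718 = -16200 + 28718 = 12518$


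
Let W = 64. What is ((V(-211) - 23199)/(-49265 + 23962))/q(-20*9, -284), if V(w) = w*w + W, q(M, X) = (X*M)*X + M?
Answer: 10693/183677766390 ≈ 5.8216e-8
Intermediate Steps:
q(M, X) = M + M*X**2 (q(M, X) = (M*X)*X + M = M*X**2 + M = M + M*X**2)
V(w) = 64 + w**2 (V(w) = w*w + 64 = w**2 + 64 = 64 + w**2)
((V(-211) - 23199)/(-49265 + 23962))/q(-20*9, -284) = (((64 + (-211)**2) - 23199)/(-49265 + 23962))/(((-20*9)*(1 + (-284)**2))) = (((64 + 44521) - 23199)/(-25303))/((-180*(1 + 80656))) = ((44585 - 23199)*(-1/25303))/((-180*80657)) = (21386*(-1/25303))/(-14518260) = -21386/25303*(-1/14518260) = 10693/183677766390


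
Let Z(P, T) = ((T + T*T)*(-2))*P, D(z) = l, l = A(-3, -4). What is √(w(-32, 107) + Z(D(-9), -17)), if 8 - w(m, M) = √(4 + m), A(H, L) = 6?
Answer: √(-3256 - 2*I*√7) ≈ 0.0464 - 57.061*I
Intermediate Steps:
l = 6
D(z) = 6
Z(P, T) = P*(-2*T - 2*T²) (Z(P, T) = ((T + T²)*(-2))*P = (-2*T - 2*T²)*P = P*(-2*T - 2*T²))
w(m, M) = 8 - √(4 + m)
√(w(-32, 107) + Z(D(-9), -17)) = √((8 - √(4 - 32)) - 2*6*(-17)*(1 - 17)) = √((8 - √(-28)) - 2*6*(-17)*(-16)) = √((8 - 2*I*√7) - 3264) = √(-3256 - 2*I*√7)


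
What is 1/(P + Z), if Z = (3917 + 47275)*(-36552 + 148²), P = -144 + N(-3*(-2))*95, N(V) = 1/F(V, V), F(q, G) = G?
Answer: -6/4499163265 ≈ -1.3336e-9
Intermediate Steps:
N(V) = 1/V
P = -769/6 (P = -144 + 95/(-3*(-2)) = -144 + 95/6 = -769/6 ≈ -128.17)
Z = -749860416 (Z = 51192*(-36552 + 21904) = 51192*(-14648) = -749860416)
1/(P + Z) = 1/(-769/6 - 749860416) = 1/(-4499163265/6) = -6/4499163265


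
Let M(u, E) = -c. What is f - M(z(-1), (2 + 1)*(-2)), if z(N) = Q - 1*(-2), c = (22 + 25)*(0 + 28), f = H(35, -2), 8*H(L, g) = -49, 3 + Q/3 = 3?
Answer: 10479/8 ≈ 1309.9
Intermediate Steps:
Q = 0 (Q = -9 + 3*3 = -9 + 9 = 0)
H(L, g) = -49/8 (H(L, g) = (1/8)*(-49) = -49/8)
f = -49/8 ≈ -6.1250
c = 1316 (c = 47*28 = 1316)
z(N) = 2 (z(N) = 0 - 1*(-2) = 0 + 2 = 2)
M(u, E) = -1316 (M(u, E) = -1*1316 = -1316)
f - M(z(-1), (2 + 1)*(-2)) = -49/8 - 1*(-1316) = -49/8 + 1316 = 10479/8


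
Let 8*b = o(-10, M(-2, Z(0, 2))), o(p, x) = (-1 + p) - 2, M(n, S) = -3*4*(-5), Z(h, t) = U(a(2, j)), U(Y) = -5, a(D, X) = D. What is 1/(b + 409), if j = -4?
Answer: 8/3259 ≈ 0.0024547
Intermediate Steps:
Z(h, t) = -5
M(n, S) = 60 (M(n, S) = -12*(-5) = 60)
o(p, x) = -3 + p
b = -13/8 (b = (-3 - 10)/8 = (⅛)*(-13) = -13/8 ≈ -1.6250)
1/(b + 409) = 1/(-13/8 + 409) = 1/(3259/8) = 8/3259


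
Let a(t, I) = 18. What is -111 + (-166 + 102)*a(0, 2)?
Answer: -1263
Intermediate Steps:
-111 + (-166 + 102)*a(0, 2) = -111 + (-166 + 102)*18 = -111 - 64*18 = -111 - 1152 = -1263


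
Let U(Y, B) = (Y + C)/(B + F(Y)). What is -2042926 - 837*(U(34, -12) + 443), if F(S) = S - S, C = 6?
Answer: -2410927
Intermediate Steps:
F(S) = 0
U(Y, B) = (6 + Y)/B (U(Y, B) = (Y + 6)/(B + 0) = (6 + Y)/B)
-2042926 - 837*(U(34, -12) + 443) = -2042926 - 837*((6 + 34)/(-12) + 443) = -2042926 - 837*(-1/12*40 + 443) = -2042926 - 837*(-10/3 + 443) = -2042926 - 837*1319/3 = -2042926 - 1*368001 = -2042926 - 368001 = -2410927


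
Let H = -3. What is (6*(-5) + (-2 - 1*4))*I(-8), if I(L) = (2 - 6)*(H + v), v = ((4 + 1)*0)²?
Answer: -432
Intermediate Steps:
v = 0 (v = (5*0)² = 0² = 0)
I(L) = 12 (I(L) = (2 - 6)*(-3 + 0) = -4*(-3) = 12)
(6*(-5) + (-2 - 1*4))*I(-8) = (6*(-5) + (-2 - 1*4))*12 = (-30 + (-2 - 4))*12 = (-30 - 6)*12 = -36*12 = -432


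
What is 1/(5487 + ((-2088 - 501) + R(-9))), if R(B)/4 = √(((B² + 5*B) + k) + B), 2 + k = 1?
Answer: 1449/4198994 - √26/2099497 ≈ 0.00034265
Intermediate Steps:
k = -1 (k = -2 + 1 = -1)
R(B) = 4*√(-1 + B² + 6*B) (R(B) = 4*√(((B² + 5*B) - 1) + B) = 4*√((-1 + B² + 5*B) + B) = 4*√(-1 + B² + 6*B))
1/(5487 + ((-2088 - 501) + R(-9))) = 1/(5487 + ((-2088 - 501) + 4*√(-1 + (-9)² + 6*(-9)))) = 1/(5487 + (-2589 + 4*√(-1 + 81 - 54))) = 1/(5487 + (-2589 + 4*√26)) = 1/(2898 + 4*√26)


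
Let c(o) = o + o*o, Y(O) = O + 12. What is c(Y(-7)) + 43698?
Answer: 43728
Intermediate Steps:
Y(O) = 12 + O
c(o) = o + o²
c(Y(-7)) + 43698 = (12 - 7)*(1 + (12 - 7)) + 43698 = 5*(1 + 5) + 43698 = 5*6 + 43698 = 30 + 43698 = 43728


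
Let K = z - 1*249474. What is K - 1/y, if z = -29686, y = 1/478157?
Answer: -757317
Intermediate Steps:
y = 1/478157 ≈ 2.0914e-6
K = -279160 (K = -29686 - 1*249474 = -29686 - 249474 = -279160)
K - 1/y = -279160 - 1/1/478157 = -279160 - 1*478157 = -279160 - 478157 = -757317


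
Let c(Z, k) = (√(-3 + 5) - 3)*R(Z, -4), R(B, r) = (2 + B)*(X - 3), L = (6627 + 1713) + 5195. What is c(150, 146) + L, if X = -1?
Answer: 15359 - 608*√2 ≈ 14499.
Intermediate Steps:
L = 13535 (L = 8340 + 5195 = 13535)
R(B, r) = -8 - 4*B (R(B, r) = (2 + B)*(-1 - 3) = (2 + B)*(-4) = -8 - 4*B)
c(Z, k) = (-8 - 4*Z)*(-3 + √2) (c(Z, k) = (√(-3 + 5) - 3)*(-8 - 4*Z) = (√2 - 3)*(-8 - 4*Z) = (-3 + √2)*(-8 - 4*Z) = (-8 - 4*Z)*(-3 + √2))
c(150, 146) + L = 4*(2 + 150)*(3 - √2) + 13535 = 4*152*(3 - √2) + 13535 = (1824 - 608*√2) + 13535 = 15359 - 608*√2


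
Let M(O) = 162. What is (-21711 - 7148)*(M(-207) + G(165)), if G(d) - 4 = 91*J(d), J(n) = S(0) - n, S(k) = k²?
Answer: 428527291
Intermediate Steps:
J(n) = -n (J(n) = 0² - n = 0 - n = -n)
G(d) = 4 - 91*d (G(d) = 4 + 91*(-d) = 4 - 91*d)
(-21711 - 7148)*(M(-207) + G(165)) = (-21711 - 7148)*(162 + (4 - 91*165)) = -28859*(162 + (4 - 15015)) = -28859*(162 - 15011) = -28859*(-14849) = 428527291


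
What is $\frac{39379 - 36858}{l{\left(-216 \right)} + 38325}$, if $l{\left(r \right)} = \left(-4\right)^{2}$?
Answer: $\frac{2521}{38341} \approx 0.065752$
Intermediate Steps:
$l{\left(r \right)} = 16$
$\frac{39379 - 36858}{l{\left(-216 \right)} + 38325} = \frac{39379 - 36858}{16 + 38325} = \frac{2521}{38341}$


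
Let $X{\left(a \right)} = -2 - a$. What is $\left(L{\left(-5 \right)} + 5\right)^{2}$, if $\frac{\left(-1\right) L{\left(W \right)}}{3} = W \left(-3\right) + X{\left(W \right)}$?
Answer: $2401$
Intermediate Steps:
$L{\left(W \right)} = 6 + 12 W$ ($L{\left(W \right)} = - 3 \left(W \left(-3\right) - \left(2 + W\right)\right) = - 3 \left(- 3 W - \left(2 + W\right)\right) = - 3 \left(-2 - 4 W\right) = 6 + 12 W$)
$\left(L{\left(-5 \right)} + 5\right)^{2} = \left(\left(6 + 12 \left(-5\right)\right) + 5\right)^{2} = \left(\left(6 - 60\right) + 5\right)^{2} = \left(-54 + 5\right)^{2} = \left(-49\right)^{2} = 2401$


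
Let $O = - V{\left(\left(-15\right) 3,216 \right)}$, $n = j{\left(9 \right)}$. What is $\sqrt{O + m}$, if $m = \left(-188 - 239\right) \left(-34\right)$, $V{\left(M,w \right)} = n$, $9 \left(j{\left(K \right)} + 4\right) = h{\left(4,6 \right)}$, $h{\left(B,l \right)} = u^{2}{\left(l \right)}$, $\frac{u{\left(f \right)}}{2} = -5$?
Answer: $\frac{\sqrt{130598}}{3} \approx 120.46$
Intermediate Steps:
$u{\left(f \right)} = -10$ ($u{\left(f \right)} = 2 \left(-5\right) = -10$)
$h{\left(B,l \right)} = 100$ ($h{\left(B,l \right)} = \left(-10\right)^{2} = 100$)
$j{\left(K \right)} = \frac{64}{9}$ ($j{\left(K \right)} = -4 + \frac{1}{9} \cdot 100 = -4 + \frac{100}{9} = \frac{64}{9}$)
$n = \frac{64}{9} \approx 7.1111$
$V{\left(M,w \right)} = \frac{64}{9}$
$m = 14518$ ($m = \left(-427\right) \left(-34\right) = 14518$)
$O = - \frac{64}{9}$ ($O = \left(-1\right) \frac{64}{9} = - \frac{64}{9} \approx -7.1111$)
$\sqrt{O + m} = \sqrt{- \frac{64}{9} + 14518} = \sqrt{\frac{130598}{9}} = \frac{\sqrt{130598}}{3}$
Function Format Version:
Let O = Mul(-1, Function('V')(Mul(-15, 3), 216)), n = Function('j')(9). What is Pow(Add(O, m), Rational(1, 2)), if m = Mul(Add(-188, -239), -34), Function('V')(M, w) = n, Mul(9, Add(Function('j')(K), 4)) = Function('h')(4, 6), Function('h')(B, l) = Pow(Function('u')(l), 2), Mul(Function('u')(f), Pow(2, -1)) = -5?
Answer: Mul(Rational(1, 3), Pow(130598, Rational(1, 2))) ≈ 120.46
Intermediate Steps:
Function('u')(f) = -10 (Function('u')(f) = Mul(2, -5) = -10)
Function('h')(B, l) = 100 (Function('h')(B, l) = Pow(-10, 2) = 100)
Function('j')(K) = Rational(64, 9) (Function('j')(K) = Add(-4, Mul(Rational(1, 9), 100)) = Add(-4, Rational(100, 9)) = Rational(64, 9))
n = Rational(64, 9) ≈ 7.1111
Function('V')(M, w) = Rational(64, 9)
m = 14518 (m = Mul(-427, -34) = 14518)
O = Rational(-64, 9) (O = Mul(-1, Rational(64, 9)) = Rational(-64, 9) ≈ -7.1111)
Pow(Add(O, m), Rational(1, 2)) = Pow(Add(Rational(-64, 9), 14518), Rational(1, 2)) = Pow(Rational(130598, 9), Rational(1, 2)) = Mul(Rational(1, 3), Pow(130598, Rational(1, 2)))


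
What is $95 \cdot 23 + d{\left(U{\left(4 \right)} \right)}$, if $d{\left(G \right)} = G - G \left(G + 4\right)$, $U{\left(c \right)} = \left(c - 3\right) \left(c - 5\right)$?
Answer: $2187$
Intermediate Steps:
$U{\left(c \right)} = \left(-5 + c\right) \left(-3 + c\right)$ ($U{\left(c \right)} = \left(-3 + c\right) \left(-5 + c\right) = \left(-5 + c\right) \left(-3 + c\right)$)
$d{\left(G \right)} = G - G \left(4 + G\right)$
$95 \cdot 23 + d{\left(U{\left(4 \right)} \right)} = 95 \cdot 23 - \left(15 + 4^{2} - 32\right) \left(3 + \left(15 + 4^{2} - 32\right)\right) = 2185 - \left(15 + 16 - 32\right) \left(3 + \left(15 + 16 - 32\right)\right) = 2185 - - (3 - 1) = 2185 - \left(-1\right) 2 = 2185 + 2 = 2187$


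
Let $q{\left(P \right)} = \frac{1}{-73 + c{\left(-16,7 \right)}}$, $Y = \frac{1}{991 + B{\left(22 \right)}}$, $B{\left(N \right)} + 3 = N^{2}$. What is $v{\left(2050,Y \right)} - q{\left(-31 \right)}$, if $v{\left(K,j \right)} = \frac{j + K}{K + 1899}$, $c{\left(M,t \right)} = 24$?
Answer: $\frac{153675377}{284833472} \approx 0.53953$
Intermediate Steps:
$B{\left(N \right)} = -3 + N^{2}$
$Y = \frac{1}{1472}$ ($Y = \frac{1}{991 - \left(3 - 22^{2}\right)} = \frac{1}{991 + \left(-3 + 484\right)} = \frac{1}{991 + 481} = \frac{1}{1472} \approx 0.00067935$)
$v{\left(K,j \right)} = \frac{K + j}{1899 + K}$
$q{\left(P \right)} = - \frac{1}{49}$ ($q{\left(P \right)} = \frac{1}{-73 + 24} = \frac{1}{-49} = - \frac{1}{49}$)
$v{\left(2050,Y \right)} - q{\left(-31 \right)} = \frac{2050 + \frac{1}{1472}}{1899 + 2050} - - \frac{1}{49} = \frac{1}{3949} \cdot \frac{3017601}{1472} + \frac{1}{49} = \frac{3017601}{5812928} + \frac{1}{49} = \frac{153675377}{284833472}$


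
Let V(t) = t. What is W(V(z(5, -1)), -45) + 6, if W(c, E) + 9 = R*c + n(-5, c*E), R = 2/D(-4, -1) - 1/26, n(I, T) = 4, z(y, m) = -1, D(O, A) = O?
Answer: 20/13 ≈ 1.5385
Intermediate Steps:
R = -7/13 (R = 2/(-4) - 1/26 = 2*(-1/4) - 1*1/26 = -1/2 - 1/26 = -7/13 ≈ -0.53846)
W(c, E) = -5 - 7*c/13 (W(c, E) = -9 + (-7*c/13 + 4) = -9 + (4 - 7*c/13) = -5 - 7*c/13)
W(V(z(5, -1)), -45) + 6 = (-5 - 7/13*(-1)) + 6 = (-5 + 7/13) + 6 = -58/13 + 6 = 20/13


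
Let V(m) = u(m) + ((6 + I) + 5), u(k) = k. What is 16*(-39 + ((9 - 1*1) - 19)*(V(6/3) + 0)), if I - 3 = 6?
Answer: -4496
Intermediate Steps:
I = 9 (I = 3 + 6 = 9)
V(m) = 20 + m (V(m) = m + ((6 + 9) + 5) = m + (15 + 5) = m + 20 = 20 + m)
16*(-39 + ((9 - 1*1) - 19)*(V(6/3) + 0)) = 16*(-39 + ((9 - 1*1) - 19)*((20 + 6/3) + 0)) = 16*(-39 + ((9 - 1) - 19)*((20 + 6*(⅓)) + 0)) = 16*(-39 + (8 - 19)*((20 + 2) + 0)) = 16*(-39 - 11*(22 + 0)) = 16*(-39 - 11*22) = 16*(-39 - 242) = 16*(-281) = -4496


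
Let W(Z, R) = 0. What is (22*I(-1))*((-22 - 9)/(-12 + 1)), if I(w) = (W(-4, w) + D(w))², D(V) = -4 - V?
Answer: 558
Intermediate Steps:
I(w) = (-4 - w)² (I(w) = (0 + (-4 - w))² = (-4 - w)²)
(22*I(-1))*((-22 - 9)/(-12 + 1)) = (22*(4 - 1)²)*((-22 - 9)/(-12 + 1)) = (22*3²)*(-31/(-11)) = (22*9)*(-31*(-1/11)) = 198*(31/11) = 558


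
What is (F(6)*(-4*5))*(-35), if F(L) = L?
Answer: 4200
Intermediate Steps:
(F(6)*(-4*5))*(-35) = (6*(-4*5))*(-35) = (6*(-20))*(-35) = -120*(-35) = 4200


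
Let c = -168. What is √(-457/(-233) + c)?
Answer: I*√9014071/233 ≈ 12.886*I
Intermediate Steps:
√(-457/(-233) + c) = √(-457/(-233) - 168) = √(-457*(-1/233) - 168) = √(457/233 - 168) = √(-38687/233) = I*√9014071/233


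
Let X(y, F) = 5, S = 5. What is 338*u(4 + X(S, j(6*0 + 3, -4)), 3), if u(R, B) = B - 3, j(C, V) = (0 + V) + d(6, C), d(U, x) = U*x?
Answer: 0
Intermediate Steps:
j(C, V) = V + 6*C (j(C, V) = (0 + V) + 6*C = V + 6*C)
u(R, B) = -3 + B
338*u(4 + X(S, j(6*0 + 3, -4)), 3) = 338*(-3 + 3) = 338*0 = 0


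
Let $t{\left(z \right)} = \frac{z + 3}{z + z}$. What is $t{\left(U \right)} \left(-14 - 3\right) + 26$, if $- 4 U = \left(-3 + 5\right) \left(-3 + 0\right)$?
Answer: $\frac{1}{2} \approx 0.5$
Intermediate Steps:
$U = \frac{3}{2}$ ($U = - \frac{\left(-3 + 5\right) \left(-3 + 0\right)}{4} = - \frac{2 \left(-3\right)}{4} = \left(- \frac{1}{4}\right) \left(-6\right) = \frac{3}{2} \approx 1.5$)
$t{\left(z \right)} = \frac{3 + z}{2 z}$
$t{\left(U \right)} \left(-14 - 3\right) + 26 = \frac{3 + \frac{3}{2}}{2 \cdot \frac{3}{2}} \left(-14 - 3\right) + 26 = \frac{1}{2} \cdot \frac{2}{3} \cdot \frac{9}{2} \left(-14 - 3\right) + 26 = \frac{3}{2} \left(-17\right) + 26 = - \frac{51}{2} + 26 = \frac{1}{2}$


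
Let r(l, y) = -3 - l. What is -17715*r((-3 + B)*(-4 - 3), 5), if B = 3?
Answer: 53145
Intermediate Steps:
-17715*r((-3 + B)*(-4 - 3), 5) = -17715*(-3 - (-3 + 3)*(-4 - 3)) = -17715*(-3 - 0*(-7)) = -17715*(-3 - 1*0) = -17715*(-3 + 0) = -17715*(-3) = 53145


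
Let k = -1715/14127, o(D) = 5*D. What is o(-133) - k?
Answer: -9392740/14127 ≈ -664.88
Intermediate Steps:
k = -1715/14127 (k = -1715*1/14127 = -1715/14127 ≈ -0.12140)
o(-133) - k = 5*(-133) - 1*(-1715/14127) = -665 + 1715/14127 = -9392740/14127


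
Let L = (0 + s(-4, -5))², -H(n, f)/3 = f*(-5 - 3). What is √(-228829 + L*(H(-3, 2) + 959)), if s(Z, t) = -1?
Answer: I*√227822 ≈ 477.31*I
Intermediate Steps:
H(n, f) = 24*f (H(n, f) = -3*f*(-5 - 3) = -3*f*(-8) = -(-24)*f = 24*f)
L = 1 (L = (0 - 1)² = (-1)² = 1)
√(-228829 + L*(H(-3, 2) + 959)) = √(-228829 + 1*(24*2 + 959)) = √(-228829 + 1*(48 + 959)) = √(-228829 + 1*1007) = √(-228829 + 1007) = √(-227822) = I*√227822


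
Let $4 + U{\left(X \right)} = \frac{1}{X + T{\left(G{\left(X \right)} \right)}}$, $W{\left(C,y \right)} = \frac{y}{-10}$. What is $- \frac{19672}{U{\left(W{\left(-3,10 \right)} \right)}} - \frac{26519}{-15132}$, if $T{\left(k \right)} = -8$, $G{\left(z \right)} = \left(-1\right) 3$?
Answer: $\frac{2680071539}{559884} \approx 4786.8$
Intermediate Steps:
$G{\left(z \right)} = -3$
$W{\left(C,y \right)} = - \frac{y}{10}$ ($W{\left(C,y \right)} = y \left(- \frac{1}{10}\right) = - \frac{y}{10}$)
$U{\left(X \right)} = -4 + \frac{1}{-8 + X}$ ($U{\left(X \right)} = -4 + \frac{1}{X - 8} = -4 + \frac{1}{-8 + X}$)
$- \frac{19672}{U{\left(W{\left(-3,10 \right)} \right)}} - \frac{26519}{-15132} = - \frac{19672}{\frac{1}{-8 - 1} \left(33 - 4 \left(\left(- \frac{1}{10}\right) 10\right)\right)} - \frac{26519}{-15132} = - \frac{19672}{\frac{1}{-8 - 1} \left(33 - -4\right)} - - \frac{26519}{15132} = - \frac{19672}{\frac{1}{-9} \left(33 + 4\right)} + \frac{26519}{15132} = - \frac{19672}{\left(- \frac{1}{9}\right) 37} + \frac{26519}{15132} = - \frac{19672}{- \frac{37}{9}} + \frac{26519}{15132} = \left(-19672\right) \left(- \frac{9}{37}\right) + \frac{26519}{15132} = \frac{177048}{37} + \frac{26519}{15132} = \frac{2680071539}{559884}$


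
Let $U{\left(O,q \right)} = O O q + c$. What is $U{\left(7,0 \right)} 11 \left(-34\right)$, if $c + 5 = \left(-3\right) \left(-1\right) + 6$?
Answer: $-1496$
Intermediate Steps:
$c = 4$ ($c = -5 + \left(\left(-3\right) \left(-1\right) + 6\right) = -5 + \left(3 + 6\right) = -5 + 9 = 4$)
$U{\left(O,q \right)} = 4 + q O^{2}$ ($U{\left(O,q \right)} = O O q + 4 = O^{2} q + 4 = q O^{2} + 4 = 4 + q O^{2}$)
$U{\left(7,0 \right)} 11 \left(-34\right) = \left(4 + 0 \cdot 7^{2}\right) 11 \left(-34\right) = \left(4 + 0 \cdot 49\right) 11 \left(-34\right) = \left(4 + 0\right) 11 \left(-34\right) = 4 \cdot 11 \left(-34\right) = 44 \left(-34\right) = -1496$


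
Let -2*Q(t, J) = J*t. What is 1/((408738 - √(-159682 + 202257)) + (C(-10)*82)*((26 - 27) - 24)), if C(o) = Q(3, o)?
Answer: 29076/10990375813 + 5*√1703/142874885569 ≈ 2.6470e-6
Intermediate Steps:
Q(t, J) = -J*t/2
C(o) = -3*o/2 (C(o) = -½*o*3 = -3*o/2)
1/((408738 - √(-159682 + 202257)) + (C(-10)*82)*((26 - 27) - 24)) = 1/((408738 - √(-159682 + 202257)) + (-3/2*(-10)*82)*((26 - 27) - 24)) = 1/((408738 - √42575) + (15*82)*(-1 - 24)) = 1/((408738 - 5*√1703) + 1230*(-25)) = 1/((408738 - 5*√1703) - 30750) = 1/(377988 - 5*√1703)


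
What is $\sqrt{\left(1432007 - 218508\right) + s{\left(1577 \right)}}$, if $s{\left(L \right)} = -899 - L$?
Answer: $\sqrt{1211023} \approx 1100.5$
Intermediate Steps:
$\sqrt{\left(1432007 - 218508\right) + s{\left(1577 \right)}} = \sqrt{\left(1432007 - 218508\right) - 2476} = \sqrt{1213499 - 2476} = \sqrt{1211023}$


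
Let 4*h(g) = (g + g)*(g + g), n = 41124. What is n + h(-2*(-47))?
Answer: 49960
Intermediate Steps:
h(g) = g**2 (h(g) = ((g + g)*(g + g))/4 = ((2*g)*(2*g))/4 = (4*g**2)/4 = g**2)
n + h(-2*(-47)) = 41124 + (-2*(-47))**2 = 41124 + 94**2 = 41124 + 8836 = 49960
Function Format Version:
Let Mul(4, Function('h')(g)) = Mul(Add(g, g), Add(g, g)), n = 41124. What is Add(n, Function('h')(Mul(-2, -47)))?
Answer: 49960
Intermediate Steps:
Function('h')(g) = Pow(g, 2) (Function('h')(g) = Mul(Rational(1, 4), Mul(Add(g, g), Add(g, g))) = Mul(Rational(1, 4), Mul(Mul(2, g), Mul(2, g))) = Mul(Rational(1, 4), Mul(4, Pow(g, 2))) = Pow(g, 2))
Add(n, Function('h')(Mul(-2, -47))) = Add(41124, Pow(Mul(-2, -47), 2)) = Add(41124, Pow(94, 2)) = Add(41124, 8836) = 49960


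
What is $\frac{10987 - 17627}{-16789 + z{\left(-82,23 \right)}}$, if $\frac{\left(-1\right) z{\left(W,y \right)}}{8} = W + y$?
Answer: $\frac{6640}{16317} \approx 0.40694$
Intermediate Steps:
$z{\left(W,y \right)} = - 8 W - 8 y$ ($z{\left(W,y \right)} = - 8 \left(W + y\right) = - 8 W - 8 y$)
$\frac{10987 - 17627}{-16789 + z{\left(-82,23 \right)}} = \frac{10987 - 17627}{-16789 - -472} = - \frac{6640}{-16789 + \left(656 - 184\right)} = - \frac{6640}{-16789 + 472} = - \frac{6640}{-16317} = \left(-6640\right) \left(- \frac{1}{16317}\right) = \frac{6640}{16317}$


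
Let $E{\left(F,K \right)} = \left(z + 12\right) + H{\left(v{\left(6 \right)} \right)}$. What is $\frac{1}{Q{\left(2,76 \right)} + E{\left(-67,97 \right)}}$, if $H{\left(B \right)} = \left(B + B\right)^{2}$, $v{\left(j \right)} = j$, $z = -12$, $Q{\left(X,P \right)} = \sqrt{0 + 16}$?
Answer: $\frac{1}{148} \approx 0.0067568$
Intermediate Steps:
$Q{\left(X,P \right)} = 4$ ($Q{\left(X,P \right)} = \sqrt{16} = 4$)
$H{\left(B \right)} = 4 B^{2}$ ($H{\left(B \right)} = \left(2 B\right)^{2} = 4 B^{2}$)
$E{\left(F,K \right)} = 144$ ($E{\left(F,K \right)} = \left(-12 + 12\right) + 4 \cdot 6^{2} = 0 + 4 \cdot 36 = 0 + 144 = 144$)
$\frac{1}{Q{\left(2,76 \right)} + E{\left(-67,97 \right)}} = \frac{1}{4 + 144} = \frac{1}{148}$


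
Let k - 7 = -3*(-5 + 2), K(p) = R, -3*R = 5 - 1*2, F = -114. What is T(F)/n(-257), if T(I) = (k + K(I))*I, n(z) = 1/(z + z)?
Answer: 878940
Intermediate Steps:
R = -1 (R = -(5 - 1*2)/3 = -(5 - 2)/3 = -⅓*3 = -1)
n(z) = 1/(2*z)
K(p) = -1
k = 16 (k = 7 - 3*(-5 + 2) = 7 - 3*(-3) = 7 + 9 = 16)
T(I) = 15*I (T(I) = (16 - 1)*I = 15*I)
T(F)/n(-257) = (15*(-114))/(((½)/(-257))) = -1710/((½)*(-1/257)) = -1710/(-1/514) = -1710*(-514) = 878940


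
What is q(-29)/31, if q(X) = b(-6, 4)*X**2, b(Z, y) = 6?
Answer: 5046/31 ≈ 162.77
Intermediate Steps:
q(X) = 6*X**2
q(-29)/31 = (6*(-29)**2)/31 = (6*841)*(1/31) = 5046*(1/31) = 5046/31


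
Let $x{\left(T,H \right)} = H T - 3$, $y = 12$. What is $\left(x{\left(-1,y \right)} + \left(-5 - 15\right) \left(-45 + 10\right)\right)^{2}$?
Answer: $469225$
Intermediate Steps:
$x{\left(T,H \right)} = -3 + H T$
$\left(x{\left(-1,y \right)} + \left(-5 - 15\right) \left(-45 + 10\right)\right)^{2} = \left(\left(-3 + 12 \left(-1\right)\right) + \left(-5 - 15\right) \left(-45 + 10\right)\right)^{2} = \left(\left(-3 - 12\right) - -700\right)^{2} = \left(-15 + 700\right)^{2} = 685^{2} = 469225$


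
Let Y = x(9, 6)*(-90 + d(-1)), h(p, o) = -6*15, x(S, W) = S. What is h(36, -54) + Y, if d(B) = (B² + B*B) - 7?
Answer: -945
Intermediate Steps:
h(p, o) = -90
d(B) = -7 + 2*B² (d(B) = (B² + B²) - 7 = 2*B² - 7 = -7 + 2*B²)
Y = -855 (Y = 9*(-90 + (-7 + 2*(-1)²)) = 9*(-90 + (-7 + 2*1)) = 9*(-90 + (-7 + 2)) = 9*(-90 - 5) = 9*(-95) = -855)
h(36, -54) + Y = -90 - 855 = -945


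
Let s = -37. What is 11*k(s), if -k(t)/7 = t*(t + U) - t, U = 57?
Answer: 54131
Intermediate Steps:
k(t) = 7*t - 7*t*(57 + t) (k(t) = -7*(t*(t + 57) - t) = -7*(t*(57 + t) - t) = -7*(-t + t*(57 + t)) = 7*t - 7*t*(57 + t))
11*k(s) = 11*(-7*(-37)*(56 - 37)) = 11*(-7*(-37)*19) = 11*4921 = 54131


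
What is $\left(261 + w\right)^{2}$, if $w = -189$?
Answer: $5184$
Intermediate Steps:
$\left(261 + w\right)^{2} = \left(261 - 189\right)^{2} = 72^{2} = 5184$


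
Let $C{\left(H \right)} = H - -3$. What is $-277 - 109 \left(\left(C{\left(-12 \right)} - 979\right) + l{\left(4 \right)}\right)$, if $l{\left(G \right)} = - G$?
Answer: $107851$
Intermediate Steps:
$C{\left(H \right)} = 3 + H$ ($C{\left(H \right)} = H + 3 = 3 + H$)
$-277 - 109 \left(\left(C{\left(-12 \right)} - 979\right) + l{\left(4 \right)}\right) = -277 - 109 \left(\left(\left(3 - 12\right) - 979\right) - 4\right) = -277 - 109 \left(\left(-9 - 979\right) - 4\right) = -277 - 109 \left(-988 - 4\right) = -277 - -108128 = -277 + 108128 = 107851$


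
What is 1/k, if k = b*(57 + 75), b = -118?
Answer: -1/15576 ≈ -6.4201e-5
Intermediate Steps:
k = -15576 (k = -118*(57 + 75) = -118*132 = -15576)
1/k = 1/(-15576) = -1/15576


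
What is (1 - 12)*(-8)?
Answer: 88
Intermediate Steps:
(1 - 12)*(-8) = -11*(-8) = 88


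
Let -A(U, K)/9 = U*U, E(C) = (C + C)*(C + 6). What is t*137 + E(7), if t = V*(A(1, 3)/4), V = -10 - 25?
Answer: 43883/4 ≈ 10971.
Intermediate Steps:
E(C) = 2*C*(6 + C) (E(C) = (2*C)*(6 + C) = 2*C*(6 + C))
A(U, K) = -9*U**2 (A(U, K) = -9*U*U = -9*U**2)
V = -35
t = 315/4 (t = -35*(-9*1**2)/4 = -35*(-9*1)/4 = -(-315)/4 = -35*(-9/4) = 315/4 ≈ 78.750)
t*137 + E(7) = (315/4)*137 + 2*7*(6 + 7) = 43155/4 + 2*7*13 = 43155/4 + 182 = 43883/4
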